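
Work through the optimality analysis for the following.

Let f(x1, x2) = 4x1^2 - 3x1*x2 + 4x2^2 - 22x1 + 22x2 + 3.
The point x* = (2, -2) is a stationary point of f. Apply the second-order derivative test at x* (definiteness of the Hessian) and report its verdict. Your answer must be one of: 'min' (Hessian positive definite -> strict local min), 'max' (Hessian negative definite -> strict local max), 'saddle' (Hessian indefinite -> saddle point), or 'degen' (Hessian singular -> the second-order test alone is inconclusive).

Compute the Hessian H = grad^2 f:
  H = [[8, -3], [-3, 8]]
Verify stationarity: grad f(x*) = H x* + g = (0, 0).
Eigenvalues of H: 5, 11.
Both eigenvalues > 0, so H is positive definite -> x* is a strict local min.

min


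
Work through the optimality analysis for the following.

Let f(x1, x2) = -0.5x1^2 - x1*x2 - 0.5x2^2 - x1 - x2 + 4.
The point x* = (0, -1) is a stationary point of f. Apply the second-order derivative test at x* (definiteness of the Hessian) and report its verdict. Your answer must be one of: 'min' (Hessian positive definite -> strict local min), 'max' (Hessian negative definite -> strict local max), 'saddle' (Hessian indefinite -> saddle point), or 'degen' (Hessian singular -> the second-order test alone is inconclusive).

Compute the Hessian H = grad^2 f:
  H = [[-1, -1], [-1, -1]]
Verify stationarity: grad f(x*) = H x* + g = (0, 0).
Eigenvalues of H: -2, 0.
H has a zero eigenvalue (singular; negative semidefinite but not definite), so H is neither positive definite, negative definite, nor indefinite. The second-order test alone is inconclusive -> degen.
(Indeed, f is constant along the null direction of H through x*, so x* is not a strict local extremum.)

degen


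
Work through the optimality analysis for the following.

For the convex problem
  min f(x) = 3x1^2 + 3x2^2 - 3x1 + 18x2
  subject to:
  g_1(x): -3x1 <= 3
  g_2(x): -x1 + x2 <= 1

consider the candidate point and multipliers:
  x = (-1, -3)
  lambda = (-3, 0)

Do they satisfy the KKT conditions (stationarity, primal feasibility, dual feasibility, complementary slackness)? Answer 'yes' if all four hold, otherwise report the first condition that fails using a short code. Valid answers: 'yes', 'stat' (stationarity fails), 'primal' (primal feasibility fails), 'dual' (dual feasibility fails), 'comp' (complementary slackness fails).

Gradient of f: grad f(x) = Q x + c = (-9, 0)
Constraint values g_i(x) = a_i^T x - b_i:
  g_1((-1, -3)) = 0
  g_2((-1, -3)) = -3
Stationarity residual: grad f(x) + sum_i lambda_i a_i = (0, 0)
  -> stationarity OK
Primal feasibility (all g_i <= 0): OK
Dual feasibility (all lambda_i >= 0): FAILS
Complementary slackness (lambda_i * g_i(x) = 0 for all i): OK

Verdict: the first failing condition is dual_feasibility -> dual.

dual


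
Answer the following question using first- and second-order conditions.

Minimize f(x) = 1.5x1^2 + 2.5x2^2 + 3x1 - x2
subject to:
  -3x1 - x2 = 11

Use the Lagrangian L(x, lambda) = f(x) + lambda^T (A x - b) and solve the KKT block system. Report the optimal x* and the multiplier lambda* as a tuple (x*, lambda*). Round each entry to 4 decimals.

Form the Lagrangian:
  L(x, lambda) = (1/2) x^T Q x + c^T x + lambda^T (A x - b)
Stationarity (grad_x L = 0): Q x + c + A^T lambda = 0.
Primal feasibility: A x = b.

This gives the KKT block system:
  [ Q   A^T ] [ x     ]   [-c ]
  [ A    0  ] [ lambda ] = [ b ]

Solving the linear system:
  x*      = (-3.5625, -0.3125)
  lambda* = (-2.5625)
  f(x*)   = 8.9062

x* = (-3.5625, -0.3125), lambda* = (-2.5625)


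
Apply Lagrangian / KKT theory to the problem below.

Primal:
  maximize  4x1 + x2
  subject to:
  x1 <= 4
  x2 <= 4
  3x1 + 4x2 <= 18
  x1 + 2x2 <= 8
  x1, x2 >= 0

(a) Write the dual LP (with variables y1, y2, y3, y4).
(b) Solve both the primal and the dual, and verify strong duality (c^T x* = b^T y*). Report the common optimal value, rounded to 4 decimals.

The standard primal-dual pair for 'max c^T x s.t. A x <= b, x >= 0' is:
  Dual:  min b^T y  s.t.  A^T y >= c,  y >= 0.

So the dual LP is:
  minimize  4y1 + 4y2 + 18y3 + 8y4
  subject to:
    y1 + 3y3 + y4 >= 4
    y2 + 4y3 + 2y4 >= 1
    y1, y2, y3, y4 >= 0

Solving the primal: x* = (4, 1.5).
  primal value c^T x* = 17.5.
Solving the dual: y* = (3.25, 0, 0.25, 0).
  dual value b^T y* = 17.5.
Strong duality: c^T x* = b^T y*. Confirmed.

17.5


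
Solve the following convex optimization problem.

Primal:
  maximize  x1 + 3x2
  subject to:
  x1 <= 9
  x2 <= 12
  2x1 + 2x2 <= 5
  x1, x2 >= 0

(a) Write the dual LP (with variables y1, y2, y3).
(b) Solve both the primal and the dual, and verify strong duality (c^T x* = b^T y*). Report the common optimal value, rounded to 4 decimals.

The standard primal-dual pair for 'max c^T x s.t. A x <= b, x >= 0' is:
  Dual:  min b^T y  s.t.  A^T y >= c,  y >= 0.

So the dual LP is:
  minimize  9y1 + 12y2 + 5y3
  subject to:
    y1 + 2y3 >= 1
    y2 + 2y3 >= 3
    y1, y2, y3 >= 0

Solving the primal: x* = (0, 2.5).
  primal value c^T x* = 7.5.
Solving the dual: y* = (0, 0, 1.5).
  dual value b^T y* = 7.5.
Strong duality: c^T x* = b^T y*. Confirmed.

7.5


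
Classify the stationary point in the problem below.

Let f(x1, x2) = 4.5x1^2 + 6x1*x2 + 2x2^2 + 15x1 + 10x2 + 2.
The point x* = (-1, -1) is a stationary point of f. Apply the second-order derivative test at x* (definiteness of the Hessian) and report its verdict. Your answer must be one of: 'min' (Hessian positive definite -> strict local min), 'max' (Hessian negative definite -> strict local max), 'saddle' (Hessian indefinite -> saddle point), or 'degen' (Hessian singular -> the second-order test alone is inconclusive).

Compute the Hessian H = grad^2 f:
  H = [[9, 6], [6, 4]]
Verify stationarity: grad f(x*) = H x* + g = (0, 0).
Eigenvalues of H: 0, 13.
H has a zero eigenvalue (singular; positive semidefinite but not definite), so H is neither positive definite, negative definite, nor indefinite. The second-order test alone is inconclusive -> degen.
(Indeed, f is constant along the null direction of H through x*, so x* is not a strict local extremum.)

degen


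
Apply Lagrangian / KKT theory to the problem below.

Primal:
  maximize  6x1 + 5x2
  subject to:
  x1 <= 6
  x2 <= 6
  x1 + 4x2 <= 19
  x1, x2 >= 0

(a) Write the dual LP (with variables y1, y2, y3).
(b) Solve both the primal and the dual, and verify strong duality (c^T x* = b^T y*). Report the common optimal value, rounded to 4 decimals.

The standard primal-dual pair for 'max c^T x s.t. A x <= b, x >= 0' is:
  Dual:  min b^T y  s.t.  A^T y >= c,  y >= 0.

So the dual LP is:
  minimize  6y1 + 6y2 + 19y3
  subject to:
    y1 + y3 >= 6
    y2 + 4y3 >= 5
    y1, y2, y3 >= 0

Solving the primal: x* = (6, 3.25).
  primal value c^T x* = 52.25.
Solving the dual: y* = (4.75, 0, 1.25).
  dual value b^T y* = 52.25.
Strong duality: c^T x* = b^T y*. Confirmed.

52.25


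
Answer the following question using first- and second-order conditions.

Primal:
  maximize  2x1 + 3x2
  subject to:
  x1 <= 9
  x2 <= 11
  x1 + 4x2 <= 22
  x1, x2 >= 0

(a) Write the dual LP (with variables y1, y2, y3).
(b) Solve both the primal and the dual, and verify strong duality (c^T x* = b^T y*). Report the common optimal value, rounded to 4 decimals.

The standard primal-dual pair for 'max c^T x s.t. A x <= b, x >= 0' is:
  Dual:  min b^T y  s.t.  A^T y >= c,  y >= 0.

So the dual LP is:
  minimize  9y1 + 11y2 + 22y3
  subject to:
    y1 + y3 >= 2
    y2 + 4y3 >= 3
    y1, y2, y3 >= 0

Solving the primal: x* = (9, 3.25).
  primal value c^T x* = 27.75.
Solving the dual: y* = (1.25, 0, 0.75).
  dual value b^T y* = 27.75.
Strong duality: c^T x* = b^T y*. Confirmed.

27.75


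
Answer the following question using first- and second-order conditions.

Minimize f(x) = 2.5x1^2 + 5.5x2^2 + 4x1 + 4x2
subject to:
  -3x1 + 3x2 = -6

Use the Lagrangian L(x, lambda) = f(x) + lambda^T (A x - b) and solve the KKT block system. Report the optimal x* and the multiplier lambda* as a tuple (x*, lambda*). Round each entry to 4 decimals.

Form the Lagrangian:
  L(x, lambda) = (1/2) x^T Q x + c^T x + lambda^T (A x - b)
Stationarity (grad_x L = 0): Q x + c + A^T lambda = 0.
Primal feasibility: A x = b.

This gives the KKT block system:
  [ Q   A^T ] [ x     ]   [-c ]
  [ A    0  ] [ lambda ] = [ b ]

Solving the linear system:
  x*      = (0.875, -1.125)
  lambda* = (2.7917)
  f(x*)   = 7.875

x* = (0.875, -1.125), lambda* = (2.7917)


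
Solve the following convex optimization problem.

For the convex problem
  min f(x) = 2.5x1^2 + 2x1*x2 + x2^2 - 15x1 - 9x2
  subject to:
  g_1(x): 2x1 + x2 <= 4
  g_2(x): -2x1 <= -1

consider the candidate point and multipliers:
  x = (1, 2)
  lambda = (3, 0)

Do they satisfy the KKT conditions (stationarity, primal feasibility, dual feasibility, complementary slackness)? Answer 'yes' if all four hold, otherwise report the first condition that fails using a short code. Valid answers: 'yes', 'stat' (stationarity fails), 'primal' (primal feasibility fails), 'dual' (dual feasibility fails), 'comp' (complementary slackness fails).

Gradient of f: grad f(x) = Q x + c = (-6, -3)
Constraint values g_i(x) = a_i^T x - b_i:
  g_1((1, 2)) = 0
  g_2((1, 2)) = -1
Stationarity residual: grad f(x) + sum_i lambda_i a_i = (0, 0)
  -> stationarity OK
Primal feasibility (all g_i <= 0): OK
Dual feasibility (all lambda_i >= 0): OK
Complementary slackness (lambda_i * g_i(x) = 0 for all i): OK

Verdict: yes, KKT holds.

yes


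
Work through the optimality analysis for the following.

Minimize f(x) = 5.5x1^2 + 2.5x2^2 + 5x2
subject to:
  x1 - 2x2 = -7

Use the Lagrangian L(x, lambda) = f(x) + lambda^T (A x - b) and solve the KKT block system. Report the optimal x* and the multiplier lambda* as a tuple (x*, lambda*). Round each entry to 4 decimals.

Form the Lagrangian:
  L(x, lambda) = (1/2) x^T Q x + c^T x + lambda^T (A x - b)
Stationarity (grad_x L = 0): Q x + c + A^T lambda = 0.
Primal feasibility: A x = b.

This gives the KKT block system:
  [ Q   A^T ] [ x     ]   [-c ]
  [ A    0  ] [ lambda ] = [ b ]

Solving the linear system:
  x*      = (-0.9184, 3.0408)
  lambda* = (10.102)
  f(x*)   = 42.9592

x* = (-0.9184, 3.0408), lambda* = (10.102)


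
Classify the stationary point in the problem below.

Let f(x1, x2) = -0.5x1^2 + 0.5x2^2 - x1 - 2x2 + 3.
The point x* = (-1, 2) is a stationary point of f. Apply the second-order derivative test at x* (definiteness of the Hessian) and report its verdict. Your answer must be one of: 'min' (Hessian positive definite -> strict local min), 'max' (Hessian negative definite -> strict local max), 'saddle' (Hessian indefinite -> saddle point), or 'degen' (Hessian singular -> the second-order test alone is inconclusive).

Compute the Hessian H = grad^2 f:
  H = [[-1, 0], [0, 1]]
Verify stationarity: grad f(x*) = H x* + g = (0, 0).
Eigenvalues of H: -1, 1.
Eigenvalues have mixed signs, so H is indefinite -> x* is a saddle point.

saddle


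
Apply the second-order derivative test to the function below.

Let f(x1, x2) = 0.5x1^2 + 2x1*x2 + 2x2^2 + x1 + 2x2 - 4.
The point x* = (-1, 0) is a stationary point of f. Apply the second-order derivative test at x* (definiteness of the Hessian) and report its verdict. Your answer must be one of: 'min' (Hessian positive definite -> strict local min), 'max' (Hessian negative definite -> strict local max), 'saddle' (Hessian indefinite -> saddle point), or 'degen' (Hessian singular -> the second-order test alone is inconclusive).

Compute the Hessian H = grad^2 f:
  H = [[1, 2], [2, 4]]
Verify stationarity: grad f(x*) = H x* + g = (0, 0).
Eigenvalues of H: 0, 5.
H has a zero eigenvalue (singular; positive semidefinite but not definite), so H is neither positive definite, negative definite, nor indefinite. The second-order test alone is inconclusive -> degen.
(Indeed, f is constant along the null direction of H through x*, so x* is not a strict local extremum.)

degen


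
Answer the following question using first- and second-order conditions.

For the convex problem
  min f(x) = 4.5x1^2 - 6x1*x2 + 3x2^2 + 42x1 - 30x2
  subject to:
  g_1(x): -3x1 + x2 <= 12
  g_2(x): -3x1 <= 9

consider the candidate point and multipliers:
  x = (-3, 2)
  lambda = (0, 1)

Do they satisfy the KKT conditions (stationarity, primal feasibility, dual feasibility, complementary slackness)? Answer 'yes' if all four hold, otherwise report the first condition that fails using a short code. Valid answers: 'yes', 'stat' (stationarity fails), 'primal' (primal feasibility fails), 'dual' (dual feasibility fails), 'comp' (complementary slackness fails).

Gradient of f: grad f(x) = Q x + c = (3, 0)
Constraint values g_i(x) = a_i^T x - b_i:
  g_1((-3, 2)) = -1
  g_2((-3, 2)) = 0
Stationarity residual: grad f(x) + sum_i lambda_i a_i = (0, 0)
  -> stationarity OK
Primal feasibility (all g_i <= 0): OK
Dual feasibility (all lambda_i >= 0): OK
Complementary slackness (lambda_i * g_i(x) = 0 for all i): OK

Verdict: yes, KKT holds.

yes


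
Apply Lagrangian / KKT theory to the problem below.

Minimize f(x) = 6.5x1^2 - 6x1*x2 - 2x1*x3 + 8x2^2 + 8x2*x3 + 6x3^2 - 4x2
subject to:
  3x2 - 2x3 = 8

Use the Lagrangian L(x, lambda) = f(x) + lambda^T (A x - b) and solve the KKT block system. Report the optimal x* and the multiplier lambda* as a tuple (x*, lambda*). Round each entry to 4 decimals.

Form the Lagrangian:
  L(x, lambda) = (1/2) x^T Q x + c^T x + lambda^T (A x - b)
Stationarity (grad_x L = 0): Q x + c + A^T lambda = 0.
Primal feasibility: A x = b.

This gives the KKT block system:
  [ Q   A^T ] [ x     ]   [-c ]
  [ A    0  ] [ lambda ] = [ b ]

Solving the linear system:
  x*      = (0.5519, 1.6861, -1.4709)
  lambda* = (-2.6329)
  f(x*)   = 7.1595

x* = (0.5519, 1.6861, -1.4709), lambda* = (-2.6329)


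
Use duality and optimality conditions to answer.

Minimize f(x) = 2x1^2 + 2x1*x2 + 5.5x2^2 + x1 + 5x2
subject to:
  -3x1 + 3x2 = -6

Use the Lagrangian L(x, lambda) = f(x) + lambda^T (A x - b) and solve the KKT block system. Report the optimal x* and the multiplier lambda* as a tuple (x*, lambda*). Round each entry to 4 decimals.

Form the Lagrangian:
  L(x, lambda) = (1/2) x^T Q x + c^T x + lambda^T (A x - b)
Stationarity (grad_x L = 0): Q x + c + A^T lambda = 0.
Primal feasibility: A x = b.

This gives the KKT block system:
  [ Q   A^T ] [ x     ]   [-c ]
  [ A    0  ] [ lambda ] = [ b ]

Solving the linear system:
  x*      = (1.0526, -0.9474)
  lambda* = (1.1053)
  f(x*)   = 1.4737

x* = (1.0526, -0.9474), lambda* = (1.1053)


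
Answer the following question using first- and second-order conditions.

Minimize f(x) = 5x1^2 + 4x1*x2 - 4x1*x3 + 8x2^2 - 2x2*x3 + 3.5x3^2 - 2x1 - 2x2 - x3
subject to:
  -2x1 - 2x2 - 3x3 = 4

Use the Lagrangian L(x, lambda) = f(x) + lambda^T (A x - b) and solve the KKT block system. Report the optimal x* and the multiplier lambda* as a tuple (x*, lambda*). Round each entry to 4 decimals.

Form the Lagrangian:
  L(x, lambda) = (1/2) x^T Q x + c^T x + lambda^T (A x - b)
Stationarity (grad_x L = 0): Q x + c + A^T lambda = 0.
Primal feasibility: A x = b.

This gives the KKT block system:
  [ Q   A^T ] [ x     ]   [-c ]
  [ A    0  ] [ lambda ] = [ b ]

Solving the linear system:
  x*      = (-0.4984, -0.0927, -0.9393)
  lambda* = (-1.7987)
  f(x*)   = 4.6581

x* = (-0.4984, -0.0927, -0.9393), lambda* = (-1.7987)


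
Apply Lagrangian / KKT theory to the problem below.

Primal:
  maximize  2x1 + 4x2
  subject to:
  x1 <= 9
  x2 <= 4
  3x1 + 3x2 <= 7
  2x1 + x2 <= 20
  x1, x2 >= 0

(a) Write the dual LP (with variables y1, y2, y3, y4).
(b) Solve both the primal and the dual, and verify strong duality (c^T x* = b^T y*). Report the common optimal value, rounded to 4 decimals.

The standard primal-dual pair for 'max c^T x s.t. A x <= b, x >= 0' is:
  Dual:  min b^T y  s.t.  A^T y >= c,  y >= 0.

So the dual LP is:
  minimize  9y1 + 4y2 + 7y3 + 20y4
  subject to:
    y1 + 3y3 + 2y4 >= 2
    y2 + 3y3 + y4 >= 4
    y1, y2, y3, y4 >= 0

Solving the primal: x* = (0, 2.3333).
  primal value c^T x* = 9.3333.
Solving the dual: y* = (0, 0, 1.3333, 0).
  dual value b^T y* = 9.3333.
Strong duality: c^T x* = b^T y*. Confirmed.

9.3333


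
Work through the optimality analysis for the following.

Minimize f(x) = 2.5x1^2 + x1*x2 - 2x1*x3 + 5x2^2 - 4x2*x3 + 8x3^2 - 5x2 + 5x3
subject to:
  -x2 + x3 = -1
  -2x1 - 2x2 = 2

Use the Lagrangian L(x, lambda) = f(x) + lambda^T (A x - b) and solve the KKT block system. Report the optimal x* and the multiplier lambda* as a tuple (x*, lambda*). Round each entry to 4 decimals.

Form the Lagrangian:
  L(x, lambda) = (1/2) x^T Q x + c^T x + lambda^T (A x - b)
Stationarity (grad_x L = 0): Q x + c + A^T lambda = 0.
Primal feasibility: A x = b.

This gives the KKT block system:
  [ Q   A^T ] [ x     ]   [-c ]
  [ A    0  ] [ lambda ] = [ b ]

Solving the linear system:
  x*      = (-1.32, 0.32, -0.68)
  lambda* = (4.52, -2.46)
  f(x*)   = 2.22

x* = (-1.32, 0.32, -0.68), lambda* = (4.52, -2.46)


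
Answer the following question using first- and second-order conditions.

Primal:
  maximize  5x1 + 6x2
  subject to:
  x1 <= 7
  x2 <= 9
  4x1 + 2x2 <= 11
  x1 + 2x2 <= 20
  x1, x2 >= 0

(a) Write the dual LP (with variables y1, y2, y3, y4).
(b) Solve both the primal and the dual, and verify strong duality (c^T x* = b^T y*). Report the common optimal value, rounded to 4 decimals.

The standard primal-dual pair for 'max c^T x s.t. A x <= b, x >= 0' is:
  Dual:  min b^T y  s.t.  A^T y >= c,  y >= 0.

So the dual LP is:
  minimize  7y1 + 9y2 + 11y3 + 20y4
  subject to:
    y1 + 4y3 + y4 >= 5
    y2 + 2y3 + 2y4 >= 6
    y1, y2, y3, y4 >= 0

Solving the primal: x* = (0, 5.5).
  primal value c^T x* = 33.
Solving the dual: y* = (0, 0, 3, 0).
  dual value b^T y* = 33.
Strong duality: c^T x* = b^T y*. Confirmed.

33


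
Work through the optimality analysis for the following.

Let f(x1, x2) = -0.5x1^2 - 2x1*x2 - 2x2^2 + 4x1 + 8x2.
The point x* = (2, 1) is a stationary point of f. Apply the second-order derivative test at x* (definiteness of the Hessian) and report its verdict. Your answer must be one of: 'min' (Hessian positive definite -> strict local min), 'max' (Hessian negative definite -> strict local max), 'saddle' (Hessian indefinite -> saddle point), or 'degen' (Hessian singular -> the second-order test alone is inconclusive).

Compute the Hessian H = grad^2 f:
  H = [[-1, -2], [-2, -4]]
Verify stationarity: grad f(x*) = H x* + g = (0, 0).
Eigenvalues of H: -5, 0.
H has a zero eigenvalue (singular; negative semidefinite but not definite), so H is neither positive definite, negative definite, nor indefinite. The second-order test alone is inconclusive -> degen.
(Indeed, f is constant along the null direction of H through x*, so x* is not a strict local extremum.)

degen


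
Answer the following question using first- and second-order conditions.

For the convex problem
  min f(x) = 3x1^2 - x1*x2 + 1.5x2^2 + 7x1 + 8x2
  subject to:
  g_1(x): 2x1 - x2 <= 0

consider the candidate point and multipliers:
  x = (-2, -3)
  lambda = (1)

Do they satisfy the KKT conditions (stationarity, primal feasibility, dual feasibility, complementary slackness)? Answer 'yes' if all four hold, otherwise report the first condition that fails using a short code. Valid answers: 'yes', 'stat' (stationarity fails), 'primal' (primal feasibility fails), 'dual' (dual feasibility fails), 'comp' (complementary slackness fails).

Gradient of f: grad f(x) = Q x + c = (-2, 1)
Constraint values g_i(x) = a_i^T x - b_i:
  g_1((-2, -3)) = -1
Stationarity residual: grad f(x) + sum_i lambda_i a_i = (0, 0)
  -> stationarity OK
Primal feasibility (all g_i <= 0): OK
Dual feasibility (all lambda_i >= 0): OK
Complementary slackness (lambda_i * g_i(x) = 0 for all i): FAILS

Verdict: the first failing condition is complementary_slackness -> comp.

comp


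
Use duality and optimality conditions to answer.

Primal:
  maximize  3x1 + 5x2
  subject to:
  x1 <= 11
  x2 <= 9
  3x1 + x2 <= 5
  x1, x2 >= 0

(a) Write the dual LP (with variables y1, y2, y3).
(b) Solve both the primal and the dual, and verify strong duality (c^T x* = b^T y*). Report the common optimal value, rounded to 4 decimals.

The standard primal-dual pair for 'max c^T x s.t. A x <= b, x >= 0' is:
  Dual:  min b^T y  s.t.  A^T y >= c,  y >= 0.

So the dual LP is:
  minimize  11y1 + 9y2 + 5y3
  subject to:
    y1 + 3y3 >= 3
    y2 + y3 >= 5
    y1, y2, y3 >= 0

Solving the primal: x* = (0, 5).
  primal value c^T x* = 25.
Solving the dual: y* = (0, 0, 5).
  dual value b^T y* = 25.
Strong duality: c^T x* = b^T y*. Confirmed.

25


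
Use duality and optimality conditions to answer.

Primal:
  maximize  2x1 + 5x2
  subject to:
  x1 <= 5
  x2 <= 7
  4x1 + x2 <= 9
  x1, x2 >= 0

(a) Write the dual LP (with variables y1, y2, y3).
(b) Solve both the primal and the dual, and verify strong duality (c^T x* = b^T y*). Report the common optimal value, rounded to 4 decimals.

The standard primal-dual pair for 'max c^T x s.t. A x <= b, x >= 0' is:
  Dual:  min b^T y  s.t.  A^T y >= c,  y >= 0.

So the dual LP is:
  minimize  5y1 + 7y2 + 9y3
  subject to:
    y1 + 4y3 >= 2
    y2 + y3 >= 5
    y1, y2, y3 >= 0

Solving the primal: x* = (0.5, 7).
  primal value c^T x* = 36.
Solving the dual: y* = (0, 4.5, 0.5).
  dual value b^T y* = 36.
Strong duality: c^T x* = b^T y*. Confirmed.

36


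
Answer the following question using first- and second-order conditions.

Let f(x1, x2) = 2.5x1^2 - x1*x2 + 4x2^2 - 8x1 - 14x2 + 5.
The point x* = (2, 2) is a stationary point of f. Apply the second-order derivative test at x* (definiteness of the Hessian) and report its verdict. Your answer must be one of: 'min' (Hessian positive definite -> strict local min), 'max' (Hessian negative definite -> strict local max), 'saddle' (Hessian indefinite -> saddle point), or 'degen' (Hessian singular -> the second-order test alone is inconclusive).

Compute the Hessian H = grad^2 f:
  H = [[5, -1], [-1, 8]]
Verify stationarity: grad f(x*) = H x* + g = (0, 0).
Eigenvalues of H: 4.6972, 8.3028.
Both eigenvalues > 0, so H is positive definite -> x* is a strict local min.

min


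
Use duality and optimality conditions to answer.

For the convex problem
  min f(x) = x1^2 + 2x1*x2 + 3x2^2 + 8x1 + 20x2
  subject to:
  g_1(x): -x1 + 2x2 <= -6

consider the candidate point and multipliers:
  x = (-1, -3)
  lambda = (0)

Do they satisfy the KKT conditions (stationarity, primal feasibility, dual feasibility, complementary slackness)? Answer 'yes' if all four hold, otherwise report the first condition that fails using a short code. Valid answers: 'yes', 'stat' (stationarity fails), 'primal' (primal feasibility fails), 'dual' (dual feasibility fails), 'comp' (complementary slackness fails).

Gradient of f: grad f(x) = Q x + c = (0, 0)
Constraint values g_i(x) = a_i^T x - b_i:
  g_1((-1, -3)) = 1
Stationarity residual: grad f(x) + sum_i lambda_i a_i = (0, 0)
  -> stationarity OK
Primal feasibility (all g_i <= 0): FAILS
Dual feasibility (all lambda_i >= 0): OK
Complementary slackness (lambda_i * g_i(x) = 0 for all i): OK

Verdict: the first failing condition is primal_feasibility -> primal.

primal


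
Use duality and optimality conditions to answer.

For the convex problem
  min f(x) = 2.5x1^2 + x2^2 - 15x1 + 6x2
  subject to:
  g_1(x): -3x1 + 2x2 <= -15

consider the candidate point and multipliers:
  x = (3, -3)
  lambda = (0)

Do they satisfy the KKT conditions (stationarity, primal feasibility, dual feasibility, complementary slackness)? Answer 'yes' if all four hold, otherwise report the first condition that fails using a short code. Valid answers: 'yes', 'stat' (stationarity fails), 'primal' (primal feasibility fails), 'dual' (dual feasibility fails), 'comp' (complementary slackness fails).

Gradient of f: grad f(x) = Q x + c = (0, 0)
Constraint values g_i(x) = a_i^T x - b_i:
  g_1((3, -3)) = 0
Stationarity residual: grad f(x) + sum_i lambda_i a_i = (0, 0)
  -> stationarity OK
Primal feasibility (all g_i <= 0): OK
Dual feasibility (all lambda_i >= 0): OK
Complementary slackness (lambda_i * g_i(x) = 0 for all i): OK

Verdict: yes, KKT holds.

yes


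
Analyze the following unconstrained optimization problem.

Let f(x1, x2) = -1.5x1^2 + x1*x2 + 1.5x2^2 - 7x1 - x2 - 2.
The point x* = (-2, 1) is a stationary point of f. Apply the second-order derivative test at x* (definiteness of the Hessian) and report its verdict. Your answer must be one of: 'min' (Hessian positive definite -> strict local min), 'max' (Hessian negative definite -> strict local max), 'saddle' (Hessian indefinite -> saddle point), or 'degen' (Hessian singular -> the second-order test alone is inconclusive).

Compute the Hessian H = grad^2 f:
  H = [[-3, 1], [1, 3]]
Verify stationarity: grad f(x*) = H x* + g = (0, 0).
Eigenvalues of H: -3.1623, 3.1623.
Eigenvalues have mixed signs, so H is indefinite -> x* is a saddle point.

saddle


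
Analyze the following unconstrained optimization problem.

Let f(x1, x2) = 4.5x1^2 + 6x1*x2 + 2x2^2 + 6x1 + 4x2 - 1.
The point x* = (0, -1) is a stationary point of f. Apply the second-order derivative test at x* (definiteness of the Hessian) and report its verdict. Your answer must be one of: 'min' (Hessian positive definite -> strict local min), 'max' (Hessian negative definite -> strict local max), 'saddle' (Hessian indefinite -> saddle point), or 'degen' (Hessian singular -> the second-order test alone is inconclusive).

Compute the Hessian H = grad^2 f:
  H = [[9, 6], [6, 4]]
Verify stationarity: grad f(x*) = H x* + g = (0, 0).
Eigenvalues of H: 0, 13.
H has a zero eigenvalue (singular; positive semidefinite but not definite), so H is neither positive definite, negative definite, nor indefinite. The second-order test alone is inconclusive -> degen.
(Indeed, f is constant along the null direction of H through x*, so x* is not a strict local extremum.)

degen


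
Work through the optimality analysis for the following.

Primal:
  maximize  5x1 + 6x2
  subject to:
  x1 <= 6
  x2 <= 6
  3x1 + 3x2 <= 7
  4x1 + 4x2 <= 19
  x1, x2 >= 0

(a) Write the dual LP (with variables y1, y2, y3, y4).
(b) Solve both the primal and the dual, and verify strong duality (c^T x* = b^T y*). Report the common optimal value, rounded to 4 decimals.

The standard primal-dual pair for 'max c^T x s.t. A x <= b, x >= 0' is:
  Dual:  min b^T y  s.t.  A^T y >= c,  y >= 0.

So the dual LP is:
  minimize  6y1 + 6y2 + 7y3 + 19y4
  subject to:
    y1 + 3y3 + 4y4 >= 5
    y2 + 3y3 + 4y4 >= 6
    y1, y2, y3, y4 >= 0

Solving the primal: x* = (0, 2.3333).
  primal value c^T x* = 14.
Solving the dual: y* = (0, 0, 2, 0).
  dual value b^T y* = 14.
Strong duality: c^T x* = b^T y*. Confirmed.

14


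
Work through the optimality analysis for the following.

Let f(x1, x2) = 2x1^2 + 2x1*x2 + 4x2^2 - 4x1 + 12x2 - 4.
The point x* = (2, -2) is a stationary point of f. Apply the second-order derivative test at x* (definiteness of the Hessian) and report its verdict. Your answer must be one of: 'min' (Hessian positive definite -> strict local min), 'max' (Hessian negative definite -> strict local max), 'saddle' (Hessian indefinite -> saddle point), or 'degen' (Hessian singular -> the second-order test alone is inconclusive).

Compute the Hessian H = grad^2 f:
  H = [[4, 2], [2, 8]]
Verify stationarity: grad f(x*) = H x* + g = (0, 0).
Eigenvalues of H: 3.1716, 8.8284.
Both eigenvalues > 0, so H is positive definite -> x* is a strict local min.

min


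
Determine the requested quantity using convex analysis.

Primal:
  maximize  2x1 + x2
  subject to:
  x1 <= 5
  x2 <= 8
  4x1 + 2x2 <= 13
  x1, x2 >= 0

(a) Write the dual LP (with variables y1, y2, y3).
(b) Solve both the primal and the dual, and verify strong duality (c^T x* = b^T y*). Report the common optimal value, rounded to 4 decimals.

The standard primal-dual pair for 'max c^T x s.t. A x <= b, x >= 0' is:
  Dual:  min b^T y  s.t.  A^T y >= c,  y >= 0.

So the dual LP is:
  minimize  5y1 + 8y2 + 13y3
  subject to:
    y1 + 4y3 >= 2
    y2 + 2y3 >= 1
    y1, y2, y3 >= 0

Solving the primal: x* = (3.25, 0).
  primal value c^T x* = 6.5.
Solving the dual: y* = (0, 0, 0.5).
  dual value b^T y* = 6.5.
Strong duality: c^T x* = b^T y*. Confirmed.

6.5


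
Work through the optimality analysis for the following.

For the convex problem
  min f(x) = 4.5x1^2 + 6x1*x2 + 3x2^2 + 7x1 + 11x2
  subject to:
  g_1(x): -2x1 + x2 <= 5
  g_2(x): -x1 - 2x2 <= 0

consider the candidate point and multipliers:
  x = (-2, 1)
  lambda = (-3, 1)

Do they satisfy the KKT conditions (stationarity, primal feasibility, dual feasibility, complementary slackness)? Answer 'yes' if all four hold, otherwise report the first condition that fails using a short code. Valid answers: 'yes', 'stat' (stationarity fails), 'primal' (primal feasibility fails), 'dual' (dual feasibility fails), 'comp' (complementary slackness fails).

Gradient of f: grad f(x) = Q x + c = (-5, 5)
Constraint values g_i(x) = a_i^T x - b_i:
  g_1((-2, 1)) = 0
  g_2((-2, 1)) = 0
Stationarity residual: grad f(x) + sum_i lambda_i a_i = (0, 0)
  -> stationarity OK
Primal feasibility (all g_i <= 0): OK
Dual feasibility (all lambda_i >= 0): FAILS
Complementary slackness (lambda_i * g_i(x) = 0 for all i): OK

Verdict: the first failing condition is dual_feasibility -> dual.

dual


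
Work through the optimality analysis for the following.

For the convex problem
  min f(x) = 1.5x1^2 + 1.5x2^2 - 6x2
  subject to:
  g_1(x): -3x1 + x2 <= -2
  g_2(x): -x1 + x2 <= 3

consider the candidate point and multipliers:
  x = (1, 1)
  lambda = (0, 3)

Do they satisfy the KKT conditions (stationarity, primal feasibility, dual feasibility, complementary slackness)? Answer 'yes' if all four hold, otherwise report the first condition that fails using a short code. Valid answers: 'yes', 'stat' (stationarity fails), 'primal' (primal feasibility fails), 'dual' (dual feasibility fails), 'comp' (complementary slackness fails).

Gradient of f: grad f(x) = Q x + c = (3, -3)
Constraint values g_i(x) = a_i^T x - b_i:
  g_1((1, 1)) = 0
  g_2((1, 1)) = -3
Stationarity residual: grad f(x) + sum_i lambda_i a_i = (0, 0)
  -> stationarity OK
Primal feasibility (all g_i <= 0): OK
Dual feasibility (all lambda_i >= 0): OK
Complementary slackness (lambda_i * g_i(x) = 0 for all i): FAILS

Verdict: the first failing condition is complementary_slackness -> comp.

comp


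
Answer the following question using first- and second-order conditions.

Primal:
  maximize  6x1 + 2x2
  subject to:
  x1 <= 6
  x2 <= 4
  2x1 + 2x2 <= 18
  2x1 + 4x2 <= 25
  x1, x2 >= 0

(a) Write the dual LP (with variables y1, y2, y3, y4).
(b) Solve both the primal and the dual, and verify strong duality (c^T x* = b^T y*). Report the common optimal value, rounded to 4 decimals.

The standard primal-dual pair for 'max c^T x s.t. A x <= b, x >= 0' is:
  Dual:  min b^T y  s.t.  A^T y >= c,  y >= 0.

So the dual LP is:
  minimize  6y1 + 4y2 + 18y3 + 25y4
  subject to:
    y1 + 2y3 + 2y4 >= 6
    y2 + 2y3 + 4y4 >= 2
    y1, y2, y3, y4 >= 0

Solving the primal: x* = (6, 3).
  primal value c^T x* = 42.
Solving the dual: y* = (4, 0, 1, 0).
  dual value b^T y* = 42.
Strong duality: c^T x* = b^T y*. Confirmed.

42


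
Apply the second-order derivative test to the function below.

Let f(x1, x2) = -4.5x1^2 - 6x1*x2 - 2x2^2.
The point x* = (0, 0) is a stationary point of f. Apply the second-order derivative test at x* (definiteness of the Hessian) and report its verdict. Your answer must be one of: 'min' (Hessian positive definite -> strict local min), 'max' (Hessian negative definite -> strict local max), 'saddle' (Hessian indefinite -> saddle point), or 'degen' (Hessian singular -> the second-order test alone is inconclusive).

Compute the Hessian H = grad^2 f:
  H = [[-9, -6], [-6, -4]]
Verify stationarity: grad f(x*) = H x* + g = (0, 0).
Eigenvalues of H: -13, 0.
H has a zero eigenvalue (singular; negative semidefinite but not definite), so H is neither positive definite, negative definite, nor indefinite. The second-order test alone is inconclusive -> degen.
(Indeed, f is constant along the null direction of H through x*, so x* is not a strict local extremum.)

degen


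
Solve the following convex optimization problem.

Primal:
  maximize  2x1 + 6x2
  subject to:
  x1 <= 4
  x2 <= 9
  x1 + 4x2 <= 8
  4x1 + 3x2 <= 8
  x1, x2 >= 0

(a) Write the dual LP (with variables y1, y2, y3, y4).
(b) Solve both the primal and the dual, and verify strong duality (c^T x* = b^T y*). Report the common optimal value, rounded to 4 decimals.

The standard primal-dual pair for 'max c^T x s.t. A x <= b, x >= 0' is:
  Dual:  min b^T y  s.t.  A^T y >= c,  y >= 0.

So the dual LP is:
  minimize  4y1 + 9y2 + 8y3 + 8y4
  subject to:
    y1 + y3 + 4y4 >= 2
    y2 + 4y3 + 3y4 >= 6
    y1, y2, y3, y4 >= 0

Solving the primal: x* = (0.6154, 1.8462).
  primal value c^T x* = 12.3077.
Solving the dual: y* = (0, 0, 1.3846, 0.1538).
  dual value b^T y* = 12.3077.
Strong duality: c^T x* = b^T y*. Confirmed.

12.3077


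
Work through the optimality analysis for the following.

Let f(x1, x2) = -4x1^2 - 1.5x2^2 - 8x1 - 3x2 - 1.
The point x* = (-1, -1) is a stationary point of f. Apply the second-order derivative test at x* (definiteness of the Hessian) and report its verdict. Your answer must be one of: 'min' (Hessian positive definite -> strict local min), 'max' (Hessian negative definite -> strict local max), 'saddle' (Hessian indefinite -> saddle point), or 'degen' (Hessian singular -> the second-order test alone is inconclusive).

Compute the Hessian H = grad^2 f:
  H = [[-8, 0], [0, -3]]
Verify stationarity: grad f(x*) = H x* + g = (0, 0).
Eigenvalues of H: -8, -3.
Both eigenvalues < 0, so H is negative definite -> x* is a strict local max.

max


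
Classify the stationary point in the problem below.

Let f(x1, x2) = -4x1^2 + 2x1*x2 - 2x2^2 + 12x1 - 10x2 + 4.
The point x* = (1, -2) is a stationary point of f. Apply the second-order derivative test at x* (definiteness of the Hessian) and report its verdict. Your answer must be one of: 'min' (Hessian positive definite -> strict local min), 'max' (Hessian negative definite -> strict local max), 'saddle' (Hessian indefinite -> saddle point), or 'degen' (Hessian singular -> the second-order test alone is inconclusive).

Compute the Hessian H = grad^2 f:
  H = [[-8, 2], [2, -4]]
Verify stationarity: grad f(x*) = H x* + g = (0, 0).
Eigenvalues of H: -8.8284, -3.1716.
Both eigenvalues < 0, so H is negative definite -> x* is a strict local max.

max


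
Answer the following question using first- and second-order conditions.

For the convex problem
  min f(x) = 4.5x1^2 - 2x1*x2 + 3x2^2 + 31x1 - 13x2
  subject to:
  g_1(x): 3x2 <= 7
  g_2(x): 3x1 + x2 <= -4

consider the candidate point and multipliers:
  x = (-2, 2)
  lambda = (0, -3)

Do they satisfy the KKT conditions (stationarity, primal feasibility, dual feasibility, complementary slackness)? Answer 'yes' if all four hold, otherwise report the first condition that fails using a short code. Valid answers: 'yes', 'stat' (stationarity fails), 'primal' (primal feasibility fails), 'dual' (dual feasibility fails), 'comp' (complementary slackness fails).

Gradient of f: grad f(x) = Q x + c = (9, 3)
Constraint values g_i(x) = a_i^T x - b_i:
  g_1((-2, 2)) = -1
  g_2((-2, 2)) = 0
Stationarity residual: grad f(x) + sum_i lambda_i a_i = (0, 0)
  -> stationarity OK
Primal feasibility (all g_i <= 0): OK
Dual feasibility (all lambda_i >= 0): FAILS
Complementary slackness (lambda_i * g_i(x) = 0 for all i): OK

Verdict: the first failing condition is dual_feasibility -> dual.

dual


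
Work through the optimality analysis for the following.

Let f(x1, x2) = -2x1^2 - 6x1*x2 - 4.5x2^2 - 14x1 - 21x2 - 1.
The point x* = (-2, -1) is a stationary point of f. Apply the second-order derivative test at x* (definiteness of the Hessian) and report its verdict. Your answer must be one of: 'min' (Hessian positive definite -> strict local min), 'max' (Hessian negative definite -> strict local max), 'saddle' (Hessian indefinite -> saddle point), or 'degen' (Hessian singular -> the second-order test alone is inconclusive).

Compute the Hessian H = grad^2 f:
  H = [[-4, -6], [-6, -9]]
Verify stationarity: grad f(x*) = H x* + g = (0, 0).
Eigenvalues of H: -13, 0.
H has a zero eigenvalue (singular; negative semidefinite but not definite), so H is neither positive definite, negative definite, nor indefinite. The second-order test alone is inconclusive -> degen.
(Indeed, f is constant along the null direction of H through x*, so x* is not a strict local extremum.)

degen


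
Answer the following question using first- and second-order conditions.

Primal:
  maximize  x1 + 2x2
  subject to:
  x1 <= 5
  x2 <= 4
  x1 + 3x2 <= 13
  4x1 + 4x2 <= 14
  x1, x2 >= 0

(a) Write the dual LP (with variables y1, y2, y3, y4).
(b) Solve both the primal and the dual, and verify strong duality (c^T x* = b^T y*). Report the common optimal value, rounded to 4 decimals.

The standard primal-dual pair for 'max c^T x s.t. A x <= b, x >= 0' is:
  Dual:  min b^T y  s.t.  A^T y >= c,  y >= 0.

So the dual LP is:
  minimize  5y1 + 4y2 + 13y3 + 14y4
  subject to:
    y1 + y3 + 4y4 >= 1
    y2 + 3y3 + 4y4 >= 2
    y1, y2, y3, y4 >= 0

Solving the primal: x* = (0, 3.5).
  primal value c^T x* = 7.
Solving the dual: y* = (0, 0, 0, 0.5).
  dual value b^T y* = 7.
Strong duality: c^T x* = b^T y*. Confirmed.

7


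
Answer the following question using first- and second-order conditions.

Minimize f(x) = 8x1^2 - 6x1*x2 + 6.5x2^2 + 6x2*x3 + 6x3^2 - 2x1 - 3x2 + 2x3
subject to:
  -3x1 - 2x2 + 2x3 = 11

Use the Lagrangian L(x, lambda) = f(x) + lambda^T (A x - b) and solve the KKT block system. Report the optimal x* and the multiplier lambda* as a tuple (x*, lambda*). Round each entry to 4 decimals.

Form the Lagrangian:
  L(x, lambda) = (1/2) x^T Q x + c^T x + lambda^T (A x - b)
Stationarity (grad_x L = 0): Q x + c + A^T lambda = 0.
Primal feasibility: A x = b.

This gives the KKT block system:
  [ Q   A^T ] [ x     ]   [-c ]
  [ A    0  ] [ lambda ] = [ b ]

Solving the linear system:
  x*      = (-1.4278, -1.8383, 1.52)
  lambda* = (-4.6052)
  f(x*)   = 31.0339

x* = (-1.4278, -1.8383, 1.52), lambda* = (-4.6052)


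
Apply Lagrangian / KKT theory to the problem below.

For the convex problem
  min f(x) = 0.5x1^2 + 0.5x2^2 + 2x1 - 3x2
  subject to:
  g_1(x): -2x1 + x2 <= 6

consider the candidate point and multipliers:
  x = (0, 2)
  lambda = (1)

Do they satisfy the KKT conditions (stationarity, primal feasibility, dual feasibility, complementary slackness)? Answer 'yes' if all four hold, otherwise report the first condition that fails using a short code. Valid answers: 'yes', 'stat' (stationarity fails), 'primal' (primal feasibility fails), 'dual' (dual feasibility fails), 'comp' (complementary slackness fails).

Gradient of f: grad f(x) = Q x + c = (2, -1)
Constraint values g_i(x) = a_i^T x - b_i:
  g_1((0, 2)) = -4
Stationarity residual: grad f(x) + sum_i lambda_i a_i = (0, 0)
  -> stationarity OK
Primal feasibility (all g_i <= 0): OK
Dual feasibility (all lambda_i >= 0): OK
Complementary slackness (lambda_i * g_i(x) = 0 for all i): FAILS

Verdict: the first failing condition is complementary_slackness -> comp.

comp


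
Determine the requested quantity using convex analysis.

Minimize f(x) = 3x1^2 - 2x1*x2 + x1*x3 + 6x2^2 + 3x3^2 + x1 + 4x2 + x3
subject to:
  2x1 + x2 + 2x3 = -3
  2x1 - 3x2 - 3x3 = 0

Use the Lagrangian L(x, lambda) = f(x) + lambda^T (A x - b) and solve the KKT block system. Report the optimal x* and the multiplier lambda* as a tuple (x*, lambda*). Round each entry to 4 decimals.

Form the Lagrangian:
  L(x, lambda) = (1/2) x^T Q x + c^T x + lambda^T (A x - b)
Stationarity (grad_x L = 0): Q x + c + A^T lambda = 0.
Primal feasibility: A x = b.

This gives the KKT block system:
  [ Q   A^T ] [ x     ]   [-c ]
  [ A    0  ] [ lambda ] = [ b ]

Solving the linear system:
  x*      = (-1.0449, -0.483, -0.2136)
  lambda* = (1.6204, 0.6381)
  f(x*)   = 0.8354

x* = (-1.0449, -0.483, -0.2136), lambda* = (1.6204, 0.6381)


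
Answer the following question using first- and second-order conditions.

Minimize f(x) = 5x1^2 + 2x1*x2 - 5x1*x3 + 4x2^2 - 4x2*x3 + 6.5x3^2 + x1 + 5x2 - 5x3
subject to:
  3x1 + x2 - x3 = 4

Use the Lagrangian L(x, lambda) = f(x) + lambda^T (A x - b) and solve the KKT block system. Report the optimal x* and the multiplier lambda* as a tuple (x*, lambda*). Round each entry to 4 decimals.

Form the Lagrangian:
  L(x, lambda) = (1/2) x^T Q x + c^T x + lambda^T (A x - b)
Stationarity (grad_x L = 0): Q x + c + A^T lambda = 0.
Primal feasibility: A x = b.

This gives the KKT block system:
  [ Q   A^T ] [ x     ]   [-c ]
  [ A    0  ] [ lambda ] = [ b ]

Solving the linear system:
  x*      = (1.5854, -0.1577, 0.5985)
  lambda* = (-4.5153)
  f(x*)   = 7.9328

x* = (1.5854, -0.1577, 0.5985), lambda* = (-4.5153)
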